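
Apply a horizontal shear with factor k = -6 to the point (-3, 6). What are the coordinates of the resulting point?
(-39, 6)

Shear matrix for horizontal shear with factor k = -6:
[[1, -6], [0, 1]]
Result: (-3, 6) → (-39, 6)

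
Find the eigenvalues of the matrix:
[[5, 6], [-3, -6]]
λ = -4 and λ = 3

Characteristic equation: det(A - λI) = 0
λ² - (trace)λ + (det) = 0
λ² - (-1)λ + (-12) = 0
λ² + 1λ - 12 = 0
Solving: λ = -4, 3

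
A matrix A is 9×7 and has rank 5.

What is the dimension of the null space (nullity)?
2

The rank-nullity theorem for an m×n matrix states:
rank(A) + nullity(A) = n (the number of columns).
Here n = 7 and rank(A) = 5, so nullity(A) = 7 - 5 = 2.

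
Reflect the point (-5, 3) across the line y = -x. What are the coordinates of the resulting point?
(-3, 5)

Reflection across line y = -x: (-5, 3) → (-3, 5)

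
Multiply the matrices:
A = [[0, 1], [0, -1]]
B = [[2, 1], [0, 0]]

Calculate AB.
[[0, 0], [0, 0]]

Each entry (i,j) of AB = sum over k of A[i][k]*B[k][j].
(AB)[0][0] = (0)*(2) + (1)*(0) = 0
(AB)[0][1] = (0)*(1) + (1)*(0) = 0
(AB)[1][0] = (0)*(2) + (-1)*(0) = 0
(AB)[1][1] = (0)*(1) + (-1)*(0) = 0
AB = [[0, 0], [0, 0]]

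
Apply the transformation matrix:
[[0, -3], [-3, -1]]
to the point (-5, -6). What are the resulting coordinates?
(18, 21)

Matrix multiplication:
[[0, -3], [-3, -1]] × [-5, -6]ᵀ
= [0×-5 + -3×-6, -3×-5 + -1×-6]ᵀ
= [18.0000, 21.0000]ᵀ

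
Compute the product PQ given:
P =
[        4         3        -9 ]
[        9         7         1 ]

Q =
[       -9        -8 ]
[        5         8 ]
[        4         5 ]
PQ =
[      -57       -53 ]
[      -42       -11 ]

Matrix multiplication: (PQ)[i][j] = sum over k of P[i][k] * Q[k][j].
  (PQ)[0][0] = (4)*(-9) + (3)*(5) + (-9)*(4) = -57
  (PQ)[0][1] = (4)*(-8) + (3)*(8) + (-9)*(5) = -53
  (PQ)[1][0] = (9)*(-9) + (7)*(5) + (1)*(4) = -42
  (PQ)[1][1] = (9)*(-8) + (7)*(8) + (1)*(5) = -11
PQ =
[      -57       -53 ]
[      -42       -11 ]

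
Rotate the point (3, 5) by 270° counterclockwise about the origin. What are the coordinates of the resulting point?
(5, -3)

Rotation matrix R(θ) = [[cos θ, -sin θ], [sin θ, cos θ]]; for θ = 270°:
R = [[0, 1], [-1, 0]]
Result: R × [3, 5]ᵀ = [0·3 + (1)·5, -1·3 + (0)·5]ᵀ = (5, -3)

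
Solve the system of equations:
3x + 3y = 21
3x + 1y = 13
x = 3, y = 4

Use elimination (row reduction):
Equation 1: 3x + 3y = 21.
Equation 2: 3x + 1y = 13.
Multiply Eq1 by 3 and Eq2 by 3: 9x + 9y = 63;  9x + 3y = 39.
Subtract: (-6)y = -24, so y = 4.
Back-substitute into Eq1: 3x + 3*(4) = 21, so x = 3.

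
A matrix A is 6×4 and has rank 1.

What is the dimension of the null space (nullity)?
3

The rank-nullity theorem for an m×n matrix states:
rank(A) + nullity(A) = n (the number of columns).
Here n = 4 and rank(A) = 1, so nullity(A) = 4 - 1 = 3.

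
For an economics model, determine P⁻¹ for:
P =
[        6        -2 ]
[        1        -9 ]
det(P) = -52
P⁻¹ =
[     9/52     -1/26 ]
[     1/52     -3/26 ]

For a 2×2 matrix P = [[a, b], [c, d]] with det(P) ≠ 0, P⁻¹ = (1/det(P)) * [[d, -b], [-c, a]].
det(P) = (6)*(-9) - (-2)*(1) = -54 + 2 = -52.
P⁻¹ = (1/-52) * [[-9, 2], [-1, 6]].
Dividing each entry by -52 and reducing:
P⁻¹ =
[     9/52     -1/26 ]
[     1/52     -3/26 ]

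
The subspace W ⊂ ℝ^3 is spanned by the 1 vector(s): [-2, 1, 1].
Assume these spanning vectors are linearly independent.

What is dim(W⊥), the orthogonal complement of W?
dim(W⊥) = 2

For any subspace W of ℝ^n, dim(W) + dim(W⊥) = n (the whole-space dimension).
Here the given 1 vectors are linearly independent, so dim(W) = 1.
Thus dim(W⊥) = n - dim(W) = 3 - 1 = 2.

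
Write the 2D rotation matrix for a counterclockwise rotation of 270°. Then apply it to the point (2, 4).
R = [[0, 1], [-1, 0]]; R·(2, 4) = (4, -2)

Rotation matrix formula: R(θ) = [[cos θ, -sin θ], [sin θ, cos θ]]
For θ = 270°:
cos(270°) = 0
sin(270°) = -1
R = [[0, 1], [-1, 0]]
Apply to (2, 4): [0·2 + (1)·4, -1·2 + 0·4] = (4, -2)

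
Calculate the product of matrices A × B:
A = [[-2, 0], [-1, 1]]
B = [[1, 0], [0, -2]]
[[-2, 0], [-1, -2]]

Matrix multiplication:
C[0][0] = -2×1 + 0×0 = -2
C[0][1] = -2×0 + 0×-2 = 0
C[1][0] = -1×1 + 1×0 = -1
C[1][1] = -1×0 + 1×-2 = -2
Result: [[-2, 0], [-1, -2]]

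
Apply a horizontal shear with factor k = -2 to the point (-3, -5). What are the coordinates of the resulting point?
(7, -5)

Shear matrix for horizontal shear with factor k = -2:
[[1, -2], [0, 1]]
Result: (-3, -5) → (7, -5)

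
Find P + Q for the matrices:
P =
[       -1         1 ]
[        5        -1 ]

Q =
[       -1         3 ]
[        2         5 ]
P + Q =
[       -2         4 ]
[        7         4 ]

Matrix addition is elementwise: (P+Q)[i][j] = P[i][j] + Q[i][j].
  (P+Q)[0][0] = (-1) + (-1) = -2
  (P+Q)[0][1] = (1) + (3) = 4
  (P+Q)[1][0] = (5) + (2) = 7
  (P+Q)[1][1] = (-1) + (5) = 4
P + Q =
[       -2         4 ]
[        7         4 ]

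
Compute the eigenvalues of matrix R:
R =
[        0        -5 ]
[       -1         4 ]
λ = -1, 5

Solve det(R - λI) = 0. For a 2×2 matrix the characteristic equation is λ² - (trace)λ + det = 0.
trace(R) = a + d = 0 + 4 = 4.
det(R) = a*d - b*c = (0)*(4) - (-5)*(-1) = 0 - 5 = -5.
Characteristic equation: λ² - (4)λ + (-5) = 0.
Discriminant = (4)² - 4*(-5) = 16 + 20 = 36.
λ = (4 ± √36) / 2 = (4 ± 6) / 2 = -1, 5.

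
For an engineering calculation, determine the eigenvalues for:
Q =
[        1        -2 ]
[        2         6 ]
λ = 2, 5

Solve det(Q - λI) = 0. For a 2×2 matrix the characteristic equation is λ² - (trace)λ + det = 0.
trace(Q) = a + d = 1 + 6 = 7.
det(Q) = a*d - b*c = (1)*(6) - (-2)*(2) = 6 + 4 = 10.
Characteristic equation: λ² - (7)λ + (10) = 0.
Discriminant = (7)² - 4*(10) = 49 - 40 = 9.
λ = (7 ± √9) / 2 = (7 ± 3) / 2 = 2, 5.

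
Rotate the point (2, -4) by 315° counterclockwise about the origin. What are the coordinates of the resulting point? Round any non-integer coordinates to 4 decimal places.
(-1.4142, -4.2426)

Rotation matrix R(θ) = [[cos θ, -sin θ], [sin θ, cos θ]]; for θ = 315°:
R = [[√2/2, √2/2], [-√2/2, √2/2]]
Result: R × [2, -4]ᵀ = [√2/2·2 + (√2/2)·-4, -√2/2·2 + (√2/2)·-4]ᵀ = (-1.4142, -4.2426)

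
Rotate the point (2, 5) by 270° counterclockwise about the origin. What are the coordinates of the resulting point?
(5, -2)

Rotation matrix R(θ) = [[cos θ, -sin θ], [sin θ, cos θ]]; for θ = 270°:
R = [[0, 1], [-1, 0]]
Result: R × [2, 5]ᵀ = [0·2 + (1)·5, -1·2 + (0)·5]ᵀ = (5, -2)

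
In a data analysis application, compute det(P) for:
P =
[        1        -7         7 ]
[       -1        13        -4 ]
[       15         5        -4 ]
det(P) = -984

Expand along row 0 (cofactor expansion): det(P) = a*(e*i - f*h) - b*(d*i - f*g) + c*(d*h - e*g), where the 3×3 is [[a, b, c], [d, e, f], [g, h, i]].
Minor M_00 = (13)*(-4) - (-4)*(5) = -52 + 20 = -32.
Minor M_01 = (-1)*(-4) - (-4)*(15) = 4 + 60 = 64.
Minor M_02 = (-1)*(5) - (13)*(15) = -5 - 195 = -200.
det(P) = (1)*(-32) - (-7)*(64) + (7)*(-200) = -32 + 448 - 1400 = -984.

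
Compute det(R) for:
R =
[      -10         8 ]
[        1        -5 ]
det(R) = 42

For a 2×2 matrix [[a, b], [c, d]], det = a*d - b*c.
det(R) = (-10)*(-5) - (8)*(1) = 50 - 8 = 42.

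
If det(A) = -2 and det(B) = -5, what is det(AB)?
10

Use the multiplicative property of determinants: det(AB) = det(A)*det(B).
det(AB) = (-2)*(-5) = 10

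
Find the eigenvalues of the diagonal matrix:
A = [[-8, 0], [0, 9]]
λ₁ = -8, λ₂ = 9

The characteristic polynomial of A is det(A - λI) = (-8 - λ)(9 - λ) = 0.
The roots are λ = -8 and λ = 9, so the eigenvalues are the diagonal entries.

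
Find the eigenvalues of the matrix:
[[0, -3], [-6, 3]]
λ = -3 and λ = 6

Characteristic equation: det(A - λI) = 0
λ² - (trace)λ + (det) = 0
λ² - (3)λ + (-18) = 0
λ² - 3λ - 18 = 0
Solving: λ = -3, 6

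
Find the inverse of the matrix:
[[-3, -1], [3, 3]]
[[-1/2, -1/6], [1/2, 1/2]]

For [[a,b],[c,d]], inverse = (1/det)·[[d,-b],[-c,a]]
det = -3·3 - -1·3 = -6
Inverse = (1/-6)·[[3, 1], [-3, -3]]
        = [[-1/2, -1/6], [1/2, 1/2]]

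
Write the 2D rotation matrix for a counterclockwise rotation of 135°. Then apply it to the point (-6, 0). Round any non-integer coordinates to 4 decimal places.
R = [[-√2/2, -√2/2], [√2/2, -√2/2]]; R·(-6, 0) = (4.2426, -4.2426)

Rotation matrix formula: R(θ) = [[cos θ, -sin θ], [sin θ, cos θ]]
For θ = 135°:
cos(135°) = -√2/2
sin(135°) = √2/2
R = [[-√2/2, -√2/2], [√2/2, -√2/2]]
Apply to (-6, 0): [-√2/2·-6 + (-√2/2)·0, √2/2·-6 + -√2/2·0] = (4.2426, -4.2426)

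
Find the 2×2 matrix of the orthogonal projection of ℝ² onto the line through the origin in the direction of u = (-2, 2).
[[1/2, -1/2], [-1/2, 1/2]]

The orthogonal projection onto the line spanned by a nonzero vector u = (a, b) has matrix P = (u uᵀ) / (uᵀ u) = (1/(a² + b²)) · [[a², ab], [ab, b²]].
Here u = (-2, 2), so a² + b² = 4 + 4 = 8.
P = (1/8) · [[4, -4], [-4, 4]] = [[1/2, -1/2], [-1/2, 1/2]].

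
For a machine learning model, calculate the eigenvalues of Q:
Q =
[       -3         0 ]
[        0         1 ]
λ = -3, 1

Solve det(Q - λI) = 0. For a 2×2 matrix the characteristic equation is λ² - (trace)λ + det = 0.
trace(Q) = a + d = -3 + 1 = -2.
det(Q) = a*d - b*c = (-3)*(1) - (0)*(0) = -3 - 0 = -3.
Characteristic equation: λ² - (-2)λ + (-3) = 0.
Discriminant = (-2)² - 4*(-3) = 4 + 12 = 16.
λ = (-2 ± √16) / 2 = (-2 ± 4) / 2 = -3, 1.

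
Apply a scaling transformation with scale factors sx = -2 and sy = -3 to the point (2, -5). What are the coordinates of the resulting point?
(-4, 15)

Scaling matrix:
[[-2, 0], [0, -3]]
Result: (2 × -2, -5 × -3) = (-4, 15)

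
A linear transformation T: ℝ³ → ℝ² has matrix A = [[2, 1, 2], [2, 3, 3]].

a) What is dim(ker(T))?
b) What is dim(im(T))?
dim(ker) = 1, dim(im) = 2

The two rows are not scalar multiples of one another (no single k satisfies row 2 = k × row 1), so they are linearly independent.
Thus rank(A) = 2.
dim(im(T)) = rank(A) = 2.
By the rank-nullity theorem applied to T: ℝ³ → ℝ², rank(A) + nullity(A) = 3 (the domain dimension), so dim(ker(T)) = 3 - 2 = 1.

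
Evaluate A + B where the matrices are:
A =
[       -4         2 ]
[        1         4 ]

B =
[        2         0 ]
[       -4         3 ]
A + B =
[       -2         2 ]
[       -3         7 ]

Matrix addition is elementwise: (A+B)[i][j] = A[i][j] + B[i][j].
  (A+B)[0][0] = (-4) + (2) = -2
  (A+B)[0][1] = (2) + (0) = 2
  (A+B)[1][0] = (1) + (-4) = -3
  (A+B)[1][1] = (4) + (3) = 7
A + B =
[       -2         2 ]
[       -3         7 ]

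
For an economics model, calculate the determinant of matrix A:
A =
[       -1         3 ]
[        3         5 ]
det(A) = -14

For a 2×2 matrix [[a, b], [c, d]], det = a*d - b*c.
det(A) = (-1)*(5) - (3)*(3) = -5 - 9 = -14.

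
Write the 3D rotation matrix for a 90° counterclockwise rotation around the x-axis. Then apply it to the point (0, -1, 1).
R = [[1, 0, 0], [0, 0, -1], [0, 1, 0]]; R·(0, -1, 1) = (0, -1, -1)

Rotation matrix for 90° around x-axis:
cos(90°) = 0, sin(90°) = 1
R = [[1, 0, 0], [0, 0, -1], [0, 1, 0]]
Apply to (0, -1, 1): R·[0, -1, 1]ᵀ = (0, -1, -1)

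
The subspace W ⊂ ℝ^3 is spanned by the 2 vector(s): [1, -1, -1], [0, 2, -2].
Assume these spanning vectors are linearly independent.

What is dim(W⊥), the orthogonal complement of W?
dim(W⊥) = 1

For any subspace W of ℝ^n, dim(W) + dim(W⊥) = n (the whole-space dimension).
Here the given 2 vectors are linearly independent, so dim(W) = 2.
Thus dim(W⊥) = n - dim(W) = 3 - 2 = 1.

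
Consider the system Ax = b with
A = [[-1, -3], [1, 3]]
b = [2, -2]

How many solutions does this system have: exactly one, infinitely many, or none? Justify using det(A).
Infinitely many solutions

det(A) = (-1)*(3) - (-3)*(1) = 0, so A is singular (column 2 is 3 times column 1).
b = [2, -2] = -2 * column 1 of A, so b lies in the column space of A.
A singular matrix whose right-hand side is in its column space gives a 1-parameter family of solutions — infinitely many.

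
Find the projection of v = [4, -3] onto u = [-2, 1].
[22/5, -11/5]

The projection of v onto u is proj_u(v) = ((v·u) / (u·u)) · u.
v·u = (4)*(-2) + (-3)*(1) = -11.
u·u = (-2)*(-2) + (1)*(1) = 5.
coefficient = -11 / 5 = -11/5.
proj_u(v) = -11/5 · [-2, 1] = [22/5, -11/5].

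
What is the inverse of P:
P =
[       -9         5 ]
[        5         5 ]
det(P) = -70
P⁻¹ =
[    -1/14      1/14 ]
[     1/14      9/70 ]

For a 2×2 matrix P = [[a, b], [c, d]] with det(P) ≠ 0, P⁻¹ = (1/det(P)) * [[d, -b], [-c, a]].
det(P) = (-9)*(5) - (5)*(5) = -45 - 25 = -70.
P⁻¹ = (1/-70) * [[5, -5], [-5, -9]].
Dividing each entry by -70 and reducing:
P⁻¹ =
[    -1/14      1/14 ]
[     1/14      9/70 ]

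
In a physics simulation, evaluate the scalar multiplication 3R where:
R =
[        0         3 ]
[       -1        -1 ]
3R =
[        0         9 ]
[       -3        -3 ]

Scalar multiplication is elementwise: (3R)[i][j] = 3 * R[i][j].
  (3R)[0][0] = 3 * (0) = 0
  (3R)[0][1] = 3 * (3) = 9
  (3R)[1][0] = 3 * (-1) = -3
  (3R)[1][1] = 3 * (-1) = -3
3R =
[        0         9 ]
[       -3        -3 ]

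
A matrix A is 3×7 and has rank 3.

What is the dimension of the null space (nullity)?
4

The rank-nullity theorem for an m×n matrix states:
rank(A) + nullity(A) = n (the number of columns).
Here n = 7 and rank(A) = 3, so nullity(A) = 7 - 3 = 4.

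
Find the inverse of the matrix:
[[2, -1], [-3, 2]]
[[2, 1], [3, 2]]

For [[a,b],[c,d]], inverse = (1/det)·[[d,-b],[-c,a]]
det = 2·2 - -1·-3 = 1
Inverse = (1/1)·[[2, 1], [3, 2]]
        = [[2, 1], [3, 2]]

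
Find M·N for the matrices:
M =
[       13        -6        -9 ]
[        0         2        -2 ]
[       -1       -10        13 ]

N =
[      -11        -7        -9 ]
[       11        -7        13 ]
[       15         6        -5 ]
MN =
[     -344      -103      -150 ]
[       -8       -26        36 ]
[       96       155      -186 ]

Matrix multiplication: (MN)[i][j] = sum over k of M[i][k] * N[k][j].
  (MN)[0][0] = (13)*(-11) + (-6)*(11) + (-9)*(15) = -344
  (MN)[0][1] = (13)*(-7) + (-6)*(-7) + (-9)*(6) = -103
  (MN)[0][2] = (13)*(-9) + (-6)*(13) + (-9)*(-5) = -150
  (MN)[1][0] = (0)*(-11) + (2)*(11) + (-2)*(15) = -8
  (MN)[1][1] = (0)*(-7) + (2)*(-7) + (-2)*(6) = -26
  (MN)[1][2] = (0)*(-9) + (2)*(13) + (-2)*(-5) = 36
  (MN)[2][0] = (-1)*(-11) + (-10)*(11) + (13)*(15) = 96
  (MN)[2][1] = (-1)*(-7) + (-10)*(-7) + (13)*(6) = 155
  (MN)[2][2] = (-1)*(-9) + (-10)*(13) + (13)*(-5) = -186
MN =
[     -344      -103      -150 ]
[       -8       -26        36 ]
[       96       155      -186 ]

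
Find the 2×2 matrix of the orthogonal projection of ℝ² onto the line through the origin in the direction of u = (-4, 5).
[[16/41, -20/41], [-20/41, 25/41]]

The orthogonal projection onto the line spanned by a nonzero vector u = (a, b) has matrix P = (u uᵀ) / (uᵀ u) = (1/(a² + b²)) · [[a², ab], [ab, b²]].
Here u = (-4, 5), so a² + b² = 16 + 25 = 41.
P = (1/41) · [[16, -20], [-20, 25]] = [[16/41, -20/41], [-20/41, 25/41]].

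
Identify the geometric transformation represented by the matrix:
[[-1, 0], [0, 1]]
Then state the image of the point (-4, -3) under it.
reflection across the y-axis; image of (-4, -3) is (4, -3)

This is a symmetric orthogonal matrix with determinant -1, which characterizes a reflection in ℝ².
The matrix [[-1, 0], [0, 1]] represents: reflection across the y-axis.
Applying it to (-4, -3): [-1·-4 + 0·-3, 0·-4 + 1·-3] = (4, -3).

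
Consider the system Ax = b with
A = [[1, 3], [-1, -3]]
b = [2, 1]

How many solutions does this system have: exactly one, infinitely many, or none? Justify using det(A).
No solution

det(A) = (1)*(-3) - (3)*(-1) = 0, so A is singular.
The column space of A is span(column 1) = span([1, -1]).
b = [2, 1] is not a scalar multiple of column 1, so b ∉ column space and the system is inconsistent — no solution.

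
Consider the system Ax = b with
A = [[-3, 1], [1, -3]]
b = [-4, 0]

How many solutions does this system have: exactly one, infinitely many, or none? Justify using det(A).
Exactly one solution

Compute det(A) = (-3)*(-3) - (1)*(1) = 8.
Because det(A) ≠ 0, A is invertible and Ax = b has a unique solution for every b (here x = A⁻¹ b).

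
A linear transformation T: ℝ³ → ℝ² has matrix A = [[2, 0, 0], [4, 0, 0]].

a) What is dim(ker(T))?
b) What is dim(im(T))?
dim(ker) = 2, dim(im) = 1

Observe that row 2 = 2 × row 1 (so the rows are linearly dependent).
Thus rank(A) = 1 (only one linearly independent row).
dim(im(T)) = rank(A) = 1.
By the rank-nullity theorem applied to T: ℝ³ → ℝ², rank(A) + nullity(A) = 3 (the domain dimension), so dim(ker(T)) = 3 - 1 = 2.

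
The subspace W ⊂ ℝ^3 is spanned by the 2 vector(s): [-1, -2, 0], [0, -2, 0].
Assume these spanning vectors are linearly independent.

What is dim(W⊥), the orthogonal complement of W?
dim(W⊥) = 1

For any subspace W of ℝ^n, dim(W) + dim(W⊥) = n (the whole-space dimension).
Here the given 2 vectors are linearly independent, so dim(W) = 2.
Thus dim(W⊥) = n - dim(W) = 3 - 2 = 1.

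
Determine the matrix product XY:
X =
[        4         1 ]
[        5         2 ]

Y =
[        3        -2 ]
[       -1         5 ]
XY =
[       11        -3 ]
[       13         0 ]

Matrix multiplication: (XY)[i][j] = sum over k of X[i][k] * Y[k][j].
  (XY)[0][0] = (4)*(3) + (1)*(-1) = 11
  (XY)[0][1] = (4)*(-2) + (1)*(5) = -3
  (XY)[1][0] = (5)*(3) + (2)*(-1) = 13
  (XY)[1][1] = (5)*(-2) + (2)*(5) = 0
XY =
[       11        -3 ]
[       13         0 ]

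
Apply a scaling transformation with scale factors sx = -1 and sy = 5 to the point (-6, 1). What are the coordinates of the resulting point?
(6, 5)

Scaling matrix:
[[-1, 0], [0, 5]]
Result: (-6 × -1, 1 × 5) = (6, 5)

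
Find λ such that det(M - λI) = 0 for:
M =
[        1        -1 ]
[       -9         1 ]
λ = -2, 4

Solve det(M - λI) = 0. For a 2×2 matrix the characteristic equation is λ² - (trace)λ + det = 0.
trace(M) = a + d = 1 + 1 = 2.
det(M) = a*d - b*c = (1)*(1) - (-1)*(-9) = 1 - 9 = -8.
Characteristic equation: λ² - (2)λ + (-8) = 0.
Discriminant = (2)² - 4*(-8) = 4 + 32 = 36.
λ = (2 ± √36) / 2 = (2 ± 6) / 2 = -2, 4.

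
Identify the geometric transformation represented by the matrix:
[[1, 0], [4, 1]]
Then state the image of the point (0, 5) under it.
vertical shear with factor 4; image of (0, 5) is (0, 5)

The matrix [[1, 0], [k, 1]] sends (x, y) to (x, 4x + y), leaving the x-coordinate fixed: a vertical shear.
The matrix [[1, 0], [4, 1]] represents: vertical shear with factor 4.
Applying it to (0, 5): [1·0 + 0·5, 4·0 + 1·5] = (0, 5).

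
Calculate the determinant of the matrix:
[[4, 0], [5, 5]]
20

For a 2×2 matrix [[a, b], [c, d]], det = ad - bc
det = (4)(5) - (0)(5) = 20 - 0 = 20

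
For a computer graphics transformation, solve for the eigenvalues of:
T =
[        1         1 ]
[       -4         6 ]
λ = 2, 5

Solve det(T - λI) = 0. For a 2×2 matrix the characteristic equation is λ² - (trace)λ + det = 0.
trace(T) = a + d = 1 + 6 = 7.
det(T) = a*d - b*c = (1)*(6) - (1)*(-4) = 6 + 4 = 10.
Characteristic equation: λ² - (7)λ + (10) = 0.
Discriminant = (7)² - 4*(10) = 49 - 40 = 9.
λ = (7 ± √9) / 2 = (7 ± 3) / 2 = 2, 5.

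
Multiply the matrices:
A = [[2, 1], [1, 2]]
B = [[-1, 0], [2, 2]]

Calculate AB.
[[0, 2], [3, 4]]

Each entry (i,j) of AB = sum over k of A[i][k]*B[k][j].
(AB)[0][0] = (2)*(-1) + (1)*(2) = 0
(AB)[0][1] = (2)*(0) + (1)*(2) = 2
(AB)[1][0] = (1)*(-1) + (2)*(2) = 3
(AB)[1][1] = (1)*(0) + (2)*(2) = 4
AB = [[0, 2], [3, 4]]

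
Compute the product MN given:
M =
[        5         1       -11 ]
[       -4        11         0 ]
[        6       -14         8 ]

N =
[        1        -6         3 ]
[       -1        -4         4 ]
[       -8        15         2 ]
MN =
[       92      -199        -3 ]
[      -15       -20        32 ]
[      -44       140       -22 ]

Matrix multiplication: (MN)[i][j] = sum over k of M[i][k] * N[k][j].
  (MN)[0][0] = (5)*(1) + (1)*(-1) + (-11)*(-8) = 92
  (MN)[0][1] = (5)*(-6) + (1)*(-4) + (-11)*(15) = -199
  (MN)[0][2] = (5)*(3) + (1)*(4) + (-11)*(2) = -3
  (MN)[1][0] = (-4)*(1) + (11)*(-1) + (0)*(-8) = -15
  (MN)[1][1] = (-4)*(-6) + (11)*(-4) + (0)*(15) = -20
  (MN)[1][2] = (-4)*(3) + (11)*(4) + (0)*(2) = 32
  (MN)[2][0] = (6)*(1) + (-14)*(-1) + (8)*(-8) = -44
  (MN)[2][1] = (6)*(-6) + (-14)*(-4) + (8)*(15) = 140
  (MN)[2][2] = (6)*(3) + (-14)*(4) + (8)*(2) = -22
MN =
[       92      -199        -3 ]
[      -15       -20        32 ]
[      -44       140       -22 ]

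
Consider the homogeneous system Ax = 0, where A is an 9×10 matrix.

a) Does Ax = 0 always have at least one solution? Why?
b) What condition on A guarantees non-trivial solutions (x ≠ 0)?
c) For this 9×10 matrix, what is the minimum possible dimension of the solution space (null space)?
a) Yes, x = 0 is always a solution. b) When A has linearly dependent columns (rank < n). c) Minimum nullity = 1.

a) x = 0 satisfies A·0 = 0, so the zero vector is always a solution.
b) Non-trivial solutions exist iff the columns of A are linearly dependent, equivalently rank(A) < n (the number of columns).
c) By rank-nullity, rank(A) + nullity(A) = n = 10. Since A has only 9 rows, rank(A) ≤ 9, so nullity(A) ≥ 10 - 9 = 1.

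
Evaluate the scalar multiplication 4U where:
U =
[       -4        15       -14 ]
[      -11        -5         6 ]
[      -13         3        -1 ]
4U =
[      -16        60       -56 ]
[      -44       -20        24 ]
[      -52        12        -4 ]

Scalar multiplication is elementwise: (4U)[i][j] = 4 * U[i][j].
  (4U)[0][0] = 4 * (-4) = -16
  (4U)[0][1] = 4 * (15) = 60
  (4U)[0][2] = 4 * (-14) = -56
  (4U)[1][0] = 4 * (-11) = -44
  (4U)[1][1] = 4 * (-5) = -20
  (4U)[1][2] = 4 * (6) = 24
  (4U)[2][0] = 4 * (-13) = -52
  (4U)[2][1] = 4 * (3) = 12
  (4U)[2][2] = 4 * (-1) = -4
4U =
[      -16        60       -56 ]
[      -44       -20        24 ]
[      -52        12        -4 ]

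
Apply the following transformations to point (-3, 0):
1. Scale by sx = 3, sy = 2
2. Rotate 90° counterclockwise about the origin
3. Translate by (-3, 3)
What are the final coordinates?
(-3, -6)

Step 1: Scale → (-9, 0)
Step 2: Rotate 90° → (0, -9)
Step 3: Translate → (-3, -6)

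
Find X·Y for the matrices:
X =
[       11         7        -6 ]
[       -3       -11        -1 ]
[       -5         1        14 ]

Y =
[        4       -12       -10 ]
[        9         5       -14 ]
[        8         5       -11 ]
XY =
[       59      -127      -142 ]
[     -119       -24       195 ]
[      101       135      -118 ]

Matrix multiplication: (XY)[i][j] = sum over k of X[i][k] * Y[k][j].
  (XY)[0][0] = (11)*(4) + (7)*(9) + (-6)*(8) = 59
  (XY)[0][1] = (11)*(-12) + (7)*(5) + (-6)*(5) = -127
  (XY)[0][2] = (11)*(-10) + (7)*(-14) + (-6)*(-11) = -142
  (XY)[1][0] = (-3)*(4) + (-11)*(9) + (-1)*(8) = -119
  (XY)[1][1] = (-3)*(-12) + (-11)*(5) + (-1)*(5) = -24
  (XY)[1][2] = (-3)*(-10) + (-11)*(-14) + (-1)*(-11) = 195
  (XY)[2][0] = (-5)*(4) + (1)*(9) + (14)*(8) = 101
  (XY)[2][1] = (-5)*(-12) + (1)*(5) + (14)*(5) = 135
  (XY)[2][2] = (-5)*(-10) + (1)*(-14) + (14)*(-11) = -118
XY =
[       59      -127      -142 ]
[     -119       -24       195 ]
[      101       135      -118 ]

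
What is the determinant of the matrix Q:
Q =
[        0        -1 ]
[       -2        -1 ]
det(Q) = -2

For a 2×2 matrix [[a, b], [c, d]], det = a*d - b*c.
det(Q) = (0)*(-1) - (-1)*(-2) = 0 - 2 = -2.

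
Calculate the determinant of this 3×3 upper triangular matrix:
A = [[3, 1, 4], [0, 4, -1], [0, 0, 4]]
48

The determinant of a triangular matrix is the product of its diagonal entries (the off-diagonal entries above the diagonal do not affect it).
det(A) = (3) * (4) * (4) = 48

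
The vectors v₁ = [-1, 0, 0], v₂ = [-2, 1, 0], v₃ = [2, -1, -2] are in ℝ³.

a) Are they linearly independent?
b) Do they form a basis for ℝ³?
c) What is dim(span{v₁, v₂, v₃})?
Yes independent, yes basis, dim = 3

Stack v₁, v₂, v₃ as rows of a 3×3 matrix.
[[-1, 0, 0]; [-2, 1, 0]; [2, -1, -2]] is already lower triangular with nonzero diagonal entries (-1, 1, -2), so its determinant is the product of the diagonal entries, det = (-1)·(1)·(-2) = 2 ≠ 0, and the rows are linearly independent.
Three linearly independent vectors in ℝ³ form a basis for ℝ³, so dim(span{v₁,v₂,v₃}) = 3.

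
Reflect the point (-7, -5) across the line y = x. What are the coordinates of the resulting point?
(-5, -7)

Reflection across line y = x: (-7, -5) → (-5, -7)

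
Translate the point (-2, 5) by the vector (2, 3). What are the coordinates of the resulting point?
(0, 8)

Translation by (2, 3):
x' = -2 + 2 = 0
y' = 5 + 3 = 8
Homogeneous matrix: [[1, 0, 2], [0, 1, 3], [0, 0, 1]]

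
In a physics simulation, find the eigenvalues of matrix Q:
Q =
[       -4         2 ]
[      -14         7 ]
λ = 0, 3

Solve det(Q - λI) = 0. For a 2×2 matrix the characteristic equation is λ² - (trace)λ + det = 0.
trace(Q) = a + d = -4 + 7 = 3.
det(Q) = a*d - b*c = (-4)*(7) - (2)*(-14) = -28 + 28 = 0.
Characteristic equation: λ² - (3)λ + (0) = 0.
Discriminant = (3)² - 4*(0) = 9 - 0 = 9.
λ = (3 ± √9) / 2 = (3 ± 3) / 2 = 0, 3.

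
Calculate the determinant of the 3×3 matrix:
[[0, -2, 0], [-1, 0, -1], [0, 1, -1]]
2

Expansion along first row:
det = 0·det([[0,-1],[1,-1]]) - -2·det([[-1,-1],[0,-1]]) + 0·det([[-1,0],[0,1]])
    = 0·(0·-1 - -1·1) - -2·(-1·-1 - -1·0) + 0·(-1·1 - 0·0)
    = 0·1 - -2·1 + 0·-1
    = 0 + 2 + 0 = 2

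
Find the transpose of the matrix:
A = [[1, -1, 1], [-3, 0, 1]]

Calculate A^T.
[[1, -3], [-1, 0], [1, 1]]

The transpose sends entry (i,j) to (j,i); rows become columns.
Row 0 of A: [1, -1, 1] -> column 0 of A^T.
Row 1 of A: [-3, 0, 1] -> column 1 of A^T.
A^T = [[1, -3], [-1, 0], [1, 1]]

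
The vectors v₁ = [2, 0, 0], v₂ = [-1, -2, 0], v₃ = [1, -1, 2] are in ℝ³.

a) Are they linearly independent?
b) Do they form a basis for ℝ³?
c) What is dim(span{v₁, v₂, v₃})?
Yes independent, yes basis, dim = 3

Stack v₁, v₂, v₃ as rows of a 3×3 matrix.
[[2, 0, 0]; [-1, -2, 0]; [1, -1, 2]] is already lower triangular with nonzero diagonal entries (2, -2, 2), so its determinant is the product of the diagonal entries, det = (2)·(-2)·(2) = -8 ≠ 0, and the rows are linearly independent.
Three linearly independent vectors in ℝ³ form a basis for ℝ³, so dim(span{v₁,v₂,v₃}) = 3.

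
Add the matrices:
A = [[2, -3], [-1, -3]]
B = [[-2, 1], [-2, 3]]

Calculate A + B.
[[0, -2], [-3, 0]]

Add corresponding elements:
(2)+(-2)=0
(-3)+(1)=-2
(-1)+(-2)=-3
(-3)+(3)=0
A + B = [[0, -2], [-3, 0]]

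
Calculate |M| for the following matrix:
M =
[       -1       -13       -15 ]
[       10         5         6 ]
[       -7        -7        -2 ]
det(M) = 779

Expand along row 0 (cofactor expansion): det(M) = a*(e*i - f*h) - b*(d*i - f*g) + c*(d*h - e*g), where the 3×3 is [[a, b, c], [d, e, f], [g, h, i]].
Minor M_00 = (5)*(-2) - (6)*(-7) = -10 + 42 = 32.
Minor M_01 = (10)*(-2) - (6)*(-7) = -20 + 42 = 22.
Minor M_02 = (10)*(-7) - (5)*(-7) = -70 + 35 = -35.
det(M) = (-1)*(32) - (-13)*(22) + (-15)*(-35) = -32 + 286 + 525 = 779.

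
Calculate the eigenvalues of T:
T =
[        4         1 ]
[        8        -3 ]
λ = -4, 5

Solve det(T - λI) = 0. For a 2×2 matrix the characteristic equation is λ² - (trace)λ + det = 0.
trace(T) = a + d = 4 - 3 = 1.
det(T) = a*d - b*c = (4)*(-3) - (1)*(8) = -12 - 8 = -20.
Characteristic equation: λ² - (1)λ + (-20) = 0.
Discriminant = (1)² - 4*(-20) = 1 + 80 = 81.
λ = (1 ± √81) / 2 = (1 ± 9) / 2 = -4, 5.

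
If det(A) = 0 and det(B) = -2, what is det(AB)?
0

Use the multiplicative property of determinants: det(AB) = det(A)*det(B).
det(AB) = (0)*(-2) = 0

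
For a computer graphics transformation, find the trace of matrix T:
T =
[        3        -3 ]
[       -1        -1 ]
tr(T) = 3 - 1 = 2

The trace of a square matrix is the sum of its diagonal entries.
Diagonal entries of T: T[0][0] = 3, T[1][1] = -1.
tr(T) = 3 - 1 = 2.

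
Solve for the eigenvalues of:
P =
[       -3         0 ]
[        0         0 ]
λ = -3, 0

Solve det(P - λI) = 0. For a 2×2 matrix the characteristic equation is λ² - (trace)λ + det = 0.
trace(P) = a + d = -3 + 0 = -3.
det(P) = a*d - b*c = (-3)*(0) - (0)*(0) = 0 - 0 = 0.
Characteristic equation: λ² - (-3)λ + (0) = 0.
Discriminant = (-3)² - 4*(0) = 9 - 0 = 9.
λ = (-3 ± √9) / 2 = (-3 ± 3) / 2 = -3, 0.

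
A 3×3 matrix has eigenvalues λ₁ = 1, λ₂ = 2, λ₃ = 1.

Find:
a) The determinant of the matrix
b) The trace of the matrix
det = 2, trace = 4

Two standard eigenvalue identities:
- det(A) equals the product of the eigenvalues (counted with multiplicity).
- trace(A) equals the sum of the eigenvalues.
det(A) = (1)*(2)*(1) = 2.
trace(A) = 1 + 2 + 1 = 4.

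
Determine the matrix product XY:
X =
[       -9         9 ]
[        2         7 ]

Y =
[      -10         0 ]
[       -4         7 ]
XY =
[       54        63 ]
[      -48        49 ]

Matrix multiplication: (XY)[i][j] = sum over k of X[i][k] * Y[k][j].
  (XY)[0][0] = (-9)*(-10) + (9)*(-4) = 54
  (XY)[0][1] = (-9)*(0) + (9)*(7) = 63
  (XY)[1][0] = (2)*(-10) + (7)*(-4) = -48
  (XY)[1][1] = (2)*(0) + (7)*(7) = 49
XY =
[       54        63 ]
[      -48        49 ]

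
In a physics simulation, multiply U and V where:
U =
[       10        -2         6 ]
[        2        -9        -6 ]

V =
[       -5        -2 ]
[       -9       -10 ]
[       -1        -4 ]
UV =
[      -38       -24 ]
[       77       110 ]

Matrix multiplication: (UV)[i][j] = sum over k of U[i][k] * V[k][j].
  (UV)[0][0] = (10)*(-5) + (-2)*(-9) + (6)*(-1) = -38
  (UV)[0][1] = (10)*(-2) + (-2)*(-10) + (6)*(-4) = -24
  (UV)[1][0] = (2)*(-5) + (-9)*(-9) + (-6)*(-1) = 77
  (UV)[1][1] = (2)*(-2) + (-9)*(-10) + (-6)*(-4) = 110
UV =
[      -38       -24 ]
[       77       110 ]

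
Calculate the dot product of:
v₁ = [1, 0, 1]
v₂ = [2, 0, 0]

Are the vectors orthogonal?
2, No

The dot product is the sum of products of corresponding components.
v₁·v₂ = (1)*(2) + (0)*(0) + (1)*(0) = 2 + 0 + 0 = 2.
Two vectors are orthogonal iff their dot product is 0; here the dot product is 2, so the vectors are not orthogonal.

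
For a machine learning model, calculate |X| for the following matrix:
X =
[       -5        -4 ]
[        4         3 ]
det(X) = 1

For a 2×2 matrix [[a, b], [c, d]], det = a*d - b*c.
det(X) = (-5)*(3) - (-4)*(4) = -15 + 16 = 1.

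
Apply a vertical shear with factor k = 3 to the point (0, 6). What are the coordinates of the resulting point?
(0, 6)

Shear matrix for vertical shear with factor k = 3:
[[1, 0], [3, 1]]
Result: (0, 6) → (0, 6)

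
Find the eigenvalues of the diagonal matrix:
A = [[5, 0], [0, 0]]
λ₁ = 5, λ₂ = 0

The characteristic polynomial of A is det(A - λI) = (5 - λ)(0 - λ) = 0.
The roots are λ = 5 and λ = 0, so the eigenvalues are the diagonal entries.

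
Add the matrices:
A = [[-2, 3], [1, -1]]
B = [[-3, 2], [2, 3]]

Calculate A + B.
[[-5, 5], [3, 2]]

Add corresponding elements:
(-2)+(-3)=-5
(3)+(2)=5
(1)+(2)=3
(-1)+(3)=2
A + B = [[-5, 5], [3, 2]]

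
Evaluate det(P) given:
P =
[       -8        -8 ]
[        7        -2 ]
det(P) = 72

For a 2×2 matrix [[a, b], [c, d]], det = a*d - b*c.
det(P) = (-8)*(-2) - (-8)*(7) = 16 + 56 = 72.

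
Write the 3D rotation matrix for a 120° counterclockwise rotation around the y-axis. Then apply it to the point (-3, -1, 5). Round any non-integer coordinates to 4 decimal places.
R = [[-1/2, 0, √3/2], [0, 1, 0], [-√3/2, 0, -1/2]]; R·(-3, -1, 5) = (5.8301, -1.0000, 0.0981)

Rotation matrix for 120° around y-axis:
cos(120°) = -1/2, sin(120°) = √3/2
R = [[-1/2, 0, √3/2], [0, 1, 0], [-√3/2, 0, -1/2]]
Apply to (-3, -1, 5): R·[-3, -1, 5]ᵀ = (5.8301, -1.0000, 0.0981)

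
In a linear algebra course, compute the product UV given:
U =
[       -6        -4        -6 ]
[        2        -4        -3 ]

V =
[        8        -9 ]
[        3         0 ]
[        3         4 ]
UV =
[      -78        30 ]
[       -5       -30 ]

Matrix multiplication: (UV)[i][j] = sum over k of U[i][k] * V[k][j].
  (UV)[0][0] = (-6)*(8) + (-4)*(3) + (-6)*(3) = -78
  (UV)[0][1] = (-6)*(-9) + (-4)*(0) + (-6)*(4) = 30
  (UV)[1][0] = (2)*(8) + (-4)*(3) + (-3)*(3) = -5
  (UV)[1][1] = (2)*(-9) + (-4)*(0) + (-3)*(4) = -30
UV =
[      -78        30 ]
[       -5       -30 ]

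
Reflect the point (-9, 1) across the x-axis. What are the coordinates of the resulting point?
(-9, -1)

Reflection across x-axis: (-9, 1) → (-9, -1)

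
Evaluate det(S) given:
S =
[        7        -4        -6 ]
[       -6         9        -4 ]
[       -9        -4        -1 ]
det(S) = -925

Expand along row 0 (cofactor expansion): det(S) = a*(e*i - f*h) - b*(d*i - f*g) + c*(d*h - e*g), where the 3×3 is [[a, b, c], [d, e, f], [g, h, i]].
Minor M_00 = (9)*(-1) - (-4)*(-4) = -9 - 16 = -25.
Minor M_01 = (-6)*(-1) - (-4)*(-9) = 6 - 36 = -30.
Minor M_02 = (-6)*(-4) - (9)*(-9) = 24 + 81 = 105.
det(S) = (7)*(-25) - (-4)*(-30) + (-6)*(105) = -175 - 120 - 630 = -925.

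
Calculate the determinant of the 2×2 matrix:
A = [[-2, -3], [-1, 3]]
-9

For A = [[a, b], [c, d]], det(A) = a*d - b*c.
det(A) = (-2)*(3) - (-3)*(-1) = -6 - 3 = -9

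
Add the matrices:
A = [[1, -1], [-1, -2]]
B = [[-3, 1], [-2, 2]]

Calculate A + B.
[[-2, 0], [-3, 0]]

Add corresponding elements:
(1)+(-3)=-2
(-1)+(1)=0
(-1)+(-2)=-3
(-2)+(2)=0
A + B = [[-2, 0], [-3, 0]]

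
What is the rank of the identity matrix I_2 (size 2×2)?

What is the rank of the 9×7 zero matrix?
rank(I_2) = 2, rank(0) = 0

The identity I_2 has 2 columns that are the standard basis vectors e_1, …, e_2. These are linearly independent, so all 2 columns are pivots and rank(I_2) = 2.
The 9×7 zero matrix has every entry zero, so every row is the zero row and there are no pivots; rank(0) = 0.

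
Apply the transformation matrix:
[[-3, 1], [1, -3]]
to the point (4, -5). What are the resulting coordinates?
(-17, 19)

Matrix multiplication:
[[-3, 1], [1, -3]] × [4, -5]ᵀ
= [-3×4 + 1×-5, 1×4 + -3×-5]ᵀ
= [-17.0000, 19.0000]ᵀ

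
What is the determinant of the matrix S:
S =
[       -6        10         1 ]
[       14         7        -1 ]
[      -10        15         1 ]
det(S) = 108

Expand along row 0 (cofactor expansion): det(S) = a*(e*i - f*h) - b*(d*i - f*g) + c*(d*h - e*g), where the 3×3 is [[a, b, c], [d, e, f], [g, h, i]].
Minor M_00 = (7)*(1) - (-1)*(15) = 7 + 15 = 22.
Minor M_01 = (14)*(1) - (-1)*(-10) = 14 - 10 = 4.
Minor M_02 = (14)*(15) - (7)*(-10) = 210 + 70 = 280.
det(S) = (-6)*(22) - (10)*(4) + (1)*(280) = -132 - 40 + 280 = 108.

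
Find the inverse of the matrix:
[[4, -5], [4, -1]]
[[-1/16, 5/16], [-1/4, 1/4]]

For [[a,b],[c,d]], inverse = (1/det)·[[d,-b],[-c,a]]
det = 4·-1 - -5·4 = 16
Inverse = (1/16)·[[-1, 5], [-4, 4]]
        = [[-1/16, 5/16], [-1/4, 1/4]]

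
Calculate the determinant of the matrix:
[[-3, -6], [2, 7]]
-9

For a 2×2 matrix [[a, b], [c, d]], det = ad - bc
det = (-3)(7) - (-6)(2) = -21 - -12 = -9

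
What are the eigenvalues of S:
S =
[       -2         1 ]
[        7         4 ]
λ = -3, 5

Solve det(S - λI) = 0. For a 2×2 matrix the characteristic equation is λ² - (trace)λ + det = 0.
trace(S) = a + d = -2 + 4 = 2.
det(S) = a*d - b*c = (-2)*(4) - (1)*(7) = -8 - 7 = -15.
Characteristic equation: λ² - (2)λ + (-15) = 0.
Discriminant = (2)² - 4*(-15) = 4 + 60 = 64.
λ = (2 ± √64) / 2 = (2 ± 8) / 2 = -3, 5.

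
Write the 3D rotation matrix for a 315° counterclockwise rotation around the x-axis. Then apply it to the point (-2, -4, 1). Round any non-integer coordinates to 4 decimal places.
R = [[1, 0, 0], [0, √2/2, √2/2], [0, -√2/2, √2/2]]; R·(-2, -4, 1) = (-2.0000, -2.1213, 3.5355)

Rotation matrix for 315° around x-axis:
cos(315°) = √2/2, sin(315°) = -√2/2
R = [[1, 0, 0], [0, √2/2, √2/2], [0, -√2/2, √2/2]]
Apply to (-2, -4, 1): R·[-2, -4, 1]ᵀ = (-2.0000, -2.1213, 3.5355)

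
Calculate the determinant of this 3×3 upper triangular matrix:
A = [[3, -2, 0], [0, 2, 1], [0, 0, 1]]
6

The determinant of a triangular matrix is the product of its diagonal entries (the off-diagonal entries above the diagonal do not affect it).
det(A) = (3) * (2) * (1) = 6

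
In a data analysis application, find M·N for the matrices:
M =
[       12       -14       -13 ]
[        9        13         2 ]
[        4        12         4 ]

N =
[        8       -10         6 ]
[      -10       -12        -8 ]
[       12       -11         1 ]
MN =
[       80       191       171 ]
[      -34      -268       -48 ]
[      -40      -228       -68 ]

Matrix multiplication: (MN)[i][j] = sum over k of M[i][k] * N[k][j].
  (MN)[0][0] = (12)*(8) + (-14)*(-10) + (-13)*(12) = 80
  (MN)[0][1] = (12)*(-10) + (-14)*(-12) + (-13)*(-11) = 191
  (MN)[0][2] = (12)*(6) + (-14)*(-8) + (-13)*(1) = 171
  (MN)[1][0] = (9)*(8) + (13)*(-10) + (2)*(12) = -34
  (MN)[1][1] = (9)*(-10) + (13)*(-12) + (2)*(-11) = -268
  (MN)[1][2] = (9)*(6) + (13)*(-8) + (2)*(1) = -48
  (MN)[2][0] = (4)*(8) + (12)*(-10) + (4)*(12) = -40
  (MN)[2][1] = (4)*(-10) + (12)*(-12) + (4)*(-11) = -228
  (MN)[2][2] = (4)*(6) + (12)*(-8) + (4)*(1) = -68
MN =
[       80       191       171 ]
[      -34      -268       -48 ]
[      -40      -228       -68 ]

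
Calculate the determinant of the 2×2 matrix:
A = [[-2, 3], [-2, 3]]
0

For A = [[a, b], [c, d]], det(A) = a*d - b*c.
det(A) = (-2)*(3) - (3)*(-2) = -6 - -6 = 0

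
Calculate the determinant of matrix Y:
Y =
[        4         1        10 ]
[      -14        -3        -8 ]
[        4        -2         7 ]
det(Y) = 318

Expand along row 0 (cofactor expansion): det(Y) = a*(e*i - f*h) - b*(d*i - f*g) + c*(d*h - e*g), where the 3×3 is [[a, b, c], [d, e, f], [g, h, i]].
Minor M_00 = (-3)*(7) - (-8)*(-2) = -21 - 16 = -37.
Minor M_01 = (-14)*(7) - (-8)*(4) = -98 + 32 = -66.
Minor M_02 = (-14)*(-2) - (-3)*(4) = 28 + 12 = 40.
det(Y) = (4)*(-37) - (1)*(-66) + (10)*(40) = -148 + 66 + 400 = 318.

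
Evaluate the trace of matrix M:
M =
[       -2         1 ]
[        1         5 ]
tr(M) = -2 + 5 = 3

The trace of a square matrix is the sum of its diagonal entries.
Diagonal entries of M: M[0][0] = -2, M[1][1] = 5.
tr(M) = -2 + 5 = 3.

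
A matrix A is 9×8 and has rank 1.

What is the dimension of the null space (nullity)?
7

The rank-nullity theorem for an m×n matrix states:
rank(A) + nullity(A) = n (the number of columns).
Here n = 8 and rank(A) = 1, so nullity(A) = 8 - 1 = 7.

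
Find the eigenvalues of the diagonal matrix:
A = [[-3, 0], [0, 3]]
λ₁ = -3, λ₂ = 3

The characteristic polynomial of A is det(A - λI) = (-3 - λ)(3 - λ) = 0.
The roots are λ = -3 and λ = 3, so the eigenvalues are the diagonal entries.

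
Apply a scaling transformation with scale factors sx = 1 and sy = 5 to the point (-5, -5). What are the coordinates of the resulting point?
(-5, -25)

Scaling matrix:
[[1, 0], [0, 5]]
Result: (-5 × 1, -5 × 5) = (-5, -25)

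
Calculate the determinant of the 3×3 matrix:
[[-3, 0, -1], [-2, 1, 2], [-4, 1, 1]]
1

Expansion along first row:
det = -3·det([[1,2],[1,1]]) - 0·det([[-2,2],[-4,1]]) + -1·det([[-2,1],[-4,1]])
    = -3·(1·1 - 2·1) - 0·(-2·1 - 2·-4) + -1·(-2·1 - 1·-4)
    = -3·-1 - 0·6 + -1·2
    = 3 + 0 + -2 = 1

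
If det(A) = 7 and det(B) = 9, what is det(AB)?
63

Use the multiplicative property of determinants: det(AB) = det(A)*det(B).
det(AB) = (7)*(9) = 63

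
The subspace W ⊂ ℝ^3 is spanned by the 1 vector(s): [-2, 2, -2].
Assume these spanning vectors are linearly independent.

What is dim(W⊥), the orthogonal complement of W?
dim(W⊥) = 2

For any subspace W of ℝ^n, dim(W) + dim(W⊥) = n (the whole-space dimension).
Here the given 1 vectors are linearly independent, so dim(W) = 1.
Thus dim(W⊥) = n - dim(W) = 3 - 1 = 2.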